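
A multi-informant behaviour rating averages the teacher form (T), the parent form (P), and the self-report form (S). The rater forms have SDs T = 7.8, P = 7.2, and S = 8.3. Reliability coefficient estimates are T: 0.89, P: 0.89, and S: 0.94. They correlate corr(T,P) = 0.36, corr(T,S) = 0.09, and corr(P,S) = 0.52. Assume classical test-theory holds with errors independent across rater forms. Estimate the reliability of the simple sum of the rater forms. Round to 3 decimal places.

0.944

Var(T+P+S) = 7.8² + 7.2² + 8.3² + 2·[7.8·7.2·0.36 + 7.8·8.3·0.09 + 7.2·8.3·0.52] = 181.57 + 114.239 = 295.809.
With uncorrelated errors the cross-covariances are all true-score covariance, so they carry over unchanged; only the diagonal terms shrink to ρᵢσᵢ².
True-score variance = [7.8²·0.89 + 7.2²·0.89 + 8.3²·0.94] + 114.239 = 165.042 + 114.239 = 279.281.
Reliability = 279.281 / 295.809 = 0.944.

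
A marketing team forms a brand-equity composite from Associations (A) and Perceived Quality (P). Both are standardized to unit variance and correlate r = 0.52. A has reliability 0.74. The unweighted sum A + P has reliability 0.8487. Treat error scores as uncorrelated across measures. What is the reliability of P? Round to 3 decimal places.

0.800

Var(A+P) = 2 + 2·0.52 = 3.040.
True-score variance = ρ_A + ρ_P + 2·0.52, so 0.8487 = (0.74 + ρ_P + 1.04) / 3.040.
ρ_P = 0.8487·3.040 − 0.74 − 1.04 = 0.800.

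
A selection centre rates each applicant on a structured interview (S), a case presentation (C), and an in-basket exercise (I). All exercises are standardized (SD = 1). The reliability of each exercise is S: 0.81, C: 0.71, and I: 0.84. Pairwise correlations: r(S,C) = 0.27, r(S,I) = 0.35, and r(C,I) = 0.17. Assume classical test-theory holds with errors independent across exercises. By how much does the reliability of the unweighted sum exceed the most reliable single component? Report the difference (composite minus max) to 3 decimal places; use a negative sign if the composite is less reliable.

0.020

Var(sum) = 3 + 1.58 = 4.58; true-score variance = 2.36 + 1.58 = 3.94; composite reliability = 0.8603.
Max component reliability = 0.8400.
Difference = 0.8603 − 0.8400 = 0.020.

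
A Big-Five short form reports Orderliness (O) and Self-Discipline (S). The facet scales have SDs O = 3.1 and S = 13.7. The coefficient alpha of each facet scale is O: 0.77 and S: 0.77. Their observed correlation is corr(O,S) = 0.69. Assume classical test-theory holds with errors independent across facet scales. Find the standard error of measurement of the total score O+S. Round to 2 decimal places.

6.74

Var(total) = 197.3 + 58.6086 = 255.909.
True-score variance = 151.921 + 58.6086 = 210.53, so reliability = 0.8227.
Error variance = 255.909 − 210.53 = 45.379; SEM = √45.379 = 6.74.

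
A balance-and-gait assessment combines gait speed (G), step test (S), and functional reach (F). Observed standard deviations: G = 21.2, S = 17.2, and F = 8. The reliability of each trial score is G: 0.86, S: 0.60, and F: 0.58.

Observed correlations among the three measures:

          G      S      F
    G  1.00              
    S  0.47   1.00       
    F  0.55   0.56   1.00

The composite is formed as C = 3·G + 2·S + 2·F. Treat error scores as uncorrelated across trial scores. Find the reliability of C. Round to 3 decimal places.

0.876

Var(C) = 3²·21.2² + 2²·17.2² + 2²·8² + 2·[6·21.2·17.2·0.47 + 6·21.2·8·0.55 + 4·17.2·8·0.56] = 5484.32 + 3792.38 = 9276.7.
Because errors are independent across components, Cov(Tᵢ,Tⱼ) = Cov(Xᵢ,Xⱼ); the off-diagonal part of the true-score variance is the same as above.
True-score variance = [3²·21.2²·0.86 + 2²·17.2²·0.60 + 2²·8²·0.58] + 3792.38 = 4337.16 + 3792.38 = 8129.54.
Reliability = 8129.54 / 9276.7 = 0.876.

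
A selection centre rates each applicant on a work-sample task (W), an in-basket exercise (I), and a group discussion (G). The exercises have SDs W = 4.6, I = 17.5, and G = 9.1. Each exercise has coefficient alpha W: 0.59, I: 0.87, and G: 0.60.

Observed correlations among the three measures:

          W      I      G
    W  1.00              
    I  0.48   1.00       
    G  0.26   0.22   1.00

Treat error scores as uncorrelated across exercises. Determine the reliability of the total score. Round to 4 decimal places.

0.8591

Var(W+I+G) = 4.6² + 17.5² + 9.1² + 2·[4.6·17.5·0.48 + 4.6·9.1·0.26 + 17.5·9.1·0.22] = 410.22 + 169.117 = 579.337.
With uncorrelated errors the cross-covariances are all true-score covariance, so they carry over unchanged; only the diagonal terms shrink to ρᵢσᵢ².
True-score variance = [4.6²·0.59 + 17.5²·0.87 + 9.1²·0.60] + 169.117 = 328.608 + 169.117 = 497.725.
Reliability = 497.725 / 579.337 = 0.8591.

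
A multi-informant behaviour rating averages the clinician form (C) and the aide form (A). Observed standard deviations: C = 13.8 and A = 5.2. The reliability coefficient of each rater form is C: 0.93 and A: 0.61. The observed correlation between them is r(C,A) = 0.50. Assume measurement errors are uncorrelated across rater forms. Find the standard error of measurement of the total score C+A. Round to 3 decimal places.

4.886

Var(total) = 217.48 + 71.76 = 289.24.
True-score variance = 193.604 + 71.76 = 265.364, so reliability = 0.9175.
Error variance = 289.24 − 265.364 = 23.8764; SEM = √23.8764 = 4.886.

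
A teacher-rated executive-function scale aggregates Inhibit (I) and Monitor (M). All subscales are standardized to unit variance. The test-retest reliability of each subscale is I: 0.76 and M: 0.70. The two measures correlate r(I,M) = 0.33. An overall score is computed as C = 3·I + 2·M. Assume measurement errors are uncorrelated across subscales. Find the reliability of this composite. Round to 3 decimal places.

Var(C) = 3² + 2² + 2·[6·0.33] = 13 + 3.96 = 16.96.
Because errors are independent across components, Cov(Tᵢ,Tⱼ) = Cov(Xᵢ,Xⱼ); the off-diagonal part of the true-score variance is the same as above.
True-score variance = [3²·0.76 + 2²·0.70] + 3.96 = 9.64 + 3.96 = 13.6.
Reliability = 13.6 / 16.96 = 0.802.

0.802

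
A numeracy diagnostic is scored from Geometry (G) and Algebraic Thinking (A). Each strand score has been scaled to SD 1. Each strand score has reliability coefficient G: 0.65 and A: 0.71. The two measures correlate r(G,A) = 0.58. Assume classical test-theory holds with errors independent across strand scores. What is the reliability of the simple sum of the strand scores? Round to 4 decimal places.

Var(G+A) = 2 + 2·[0.58] = 2 + 1.16 = 3.16.
With uncorrelated errors the cross-covariances are all true-score covariance, so they carry over unchanged; only the diagonal terms shrink to ρᵢσᵢ².
True-score variance = [0.65 + 0.71] + 1.16 = 1.36 + 1.16 = 2.52.
Reliability = 2.52 / 3.16 = 0.7975.

0.7975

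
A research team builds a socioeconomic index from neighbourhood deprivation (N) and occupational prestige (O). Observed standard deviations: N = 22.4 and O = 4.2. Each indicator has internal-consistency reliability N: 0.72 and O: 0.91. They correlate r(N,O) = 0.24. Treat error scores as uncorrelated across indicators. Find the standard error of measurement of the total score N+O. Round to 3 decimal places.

Var(total) = 519.4 + 45.1584 = 564.558.
True-score variance = 377.32 + 45.1584 = 422.478, so reliability = 0.7483.
Error variance = 564.558 − 422.478 = 142.08; SEM = √142.08 = 11.920.

11.920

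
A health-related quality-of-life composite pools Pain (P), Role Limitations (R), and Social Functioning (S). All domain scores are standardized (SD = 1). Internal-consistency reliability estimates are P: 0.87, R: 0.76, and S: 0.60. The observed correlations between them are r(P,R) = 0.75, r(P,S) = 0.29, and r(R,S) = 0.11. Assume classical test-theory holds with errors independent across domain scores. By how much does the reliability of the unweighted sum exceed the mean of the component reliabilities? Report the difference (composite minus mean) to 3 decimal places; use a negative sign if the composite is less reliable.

Var(sum) = 3 + 2.3 = 5.3; true-score variance = 2.23 + 2.3 = 4.53; composite reliability = 0.8547.
Mean component reliability = 0.7433.
Difference = 0.8547 − 0.7433 = 0.111.

0.111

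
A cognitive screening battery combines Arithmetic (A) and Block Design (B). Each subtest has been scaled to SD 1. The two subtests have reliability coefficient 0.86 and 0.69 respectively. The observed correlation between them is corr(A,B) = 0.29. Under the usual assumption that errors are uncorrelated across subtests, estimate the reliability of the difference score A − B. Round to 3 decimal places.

0.683

Var(A−B) = 1 + 1 − 2·0.29 = 2 − 0.58 = 1.42.
With uncorrelated errors the cross-covariances are all true-score covariance, so they carry over unchanged; only the diagonal terms shrink to ρᵢσᵢ².
True-score variance = [0.86 + 0.69] − 0.58 = 1.55 − 0.58 = 0.97.
Reliability = 0.97 / 1.42 = 0.683.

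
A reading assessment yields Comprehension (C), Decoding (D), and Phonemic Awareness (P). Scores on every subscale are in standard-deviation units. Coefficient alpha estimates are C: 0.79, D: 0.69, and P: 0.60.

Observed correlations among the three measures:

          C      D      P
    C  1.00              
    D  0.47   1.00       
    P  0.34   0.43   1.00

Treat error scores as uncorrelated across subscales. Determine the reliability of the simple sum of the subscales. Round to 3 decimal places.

0.832

Var(C+D+P) = 3 + 2·[0.47 + 0.34 + 0.43] = 3 + 2.48 = 5.48.
Because errors are independent across components, Cov(Tᵢ,Tⱼ) = Cov(Xᵢ,Xⱼ); the off-diagonal part of the true-score variance is the same as above.
True-score variance = [0.79 + 0.69 + 0.60] + 2.48 = 2.08 + 2.48 = 4.56.
Reliability = 4.56 / 5.48 = 0.832.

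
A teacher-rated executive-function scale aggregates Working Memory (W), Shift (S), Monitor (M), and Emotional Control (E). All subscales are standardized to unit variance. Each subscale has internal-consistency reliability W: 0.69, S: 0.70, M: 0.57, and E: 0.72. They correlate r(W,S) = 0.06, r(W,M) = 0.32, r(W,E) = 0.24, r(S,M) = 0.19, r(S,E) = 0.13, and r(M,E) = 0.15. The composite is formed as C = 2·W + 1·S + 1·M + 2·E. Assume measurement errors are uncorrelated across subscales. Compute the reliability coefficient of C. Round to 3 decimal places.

Var(C) = 2² + 1 + 1 + 2² + 2·[2·0.06 + 2·0.32 + 4·0.24 + 0.19 + 2·0.13 + 2·0.15] = 10 + 4.94 = 14.94.
Under uncorrelated errors the observed covariances equal the true-score covariances, so only the own-variance terms attenuate.
True-score variance = [2²·0.69 + 0.70 + 0.57 + 2²·0.72] + 4.94 = 6.91 + 4.94 = 11.85.
Reliability = 11.85 / 14.94 = 0.793.

0.793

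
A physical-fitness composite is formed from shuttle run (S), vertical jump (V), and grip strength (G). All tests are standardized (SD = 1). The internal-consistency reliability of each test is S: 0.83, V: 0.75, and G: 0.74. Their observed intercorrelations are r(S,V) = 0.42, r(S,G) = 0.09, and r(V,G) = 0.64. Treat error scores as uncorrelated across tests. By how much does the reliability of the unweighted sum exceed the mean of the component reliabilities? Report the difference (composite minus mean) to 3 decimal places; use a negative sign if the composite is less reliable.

0.098

Var(sum) = 3 + 2.3 = 5.3; true-score variance = 2.32 + 2.3 = 4.62; composite reliability = 0.8717.
Mean component reliability = 0.7733.
Difference = 0.8717 − 0.7733 = 0.098.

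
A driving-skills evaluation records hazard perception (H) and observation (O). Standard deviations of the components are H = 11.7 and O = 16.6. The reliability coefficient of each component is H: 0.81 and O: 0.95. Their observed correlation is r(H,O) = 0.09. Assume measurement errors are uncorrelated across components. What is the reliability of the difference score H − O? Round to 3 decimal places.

Var(H−O) = 11.7² + 16.6² − 2·11.7·16.6·0.09 = 412.45 − 34.9596 = 377.49.
Under uncorrelated errors the observed covariances equal the true-score covariances, so only the own-variance terms attenuate.
True-score variance = [11.7²·0.81 + 16.6²·0.95] − 34.9596 = 372.663 − 34.9596 = 337.703.
Reliability = 337.703 / 377.49 = 0.895.

0.895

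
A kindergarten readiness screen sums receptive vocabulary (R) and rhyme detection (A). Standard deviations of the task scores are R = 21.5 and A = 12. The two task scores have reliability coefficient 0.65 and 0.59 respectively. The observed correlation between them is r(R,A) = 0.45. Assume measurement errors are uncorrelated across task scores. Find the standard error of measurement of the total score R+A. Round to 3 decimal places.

Var(total) = 606.25 + 232.2 = 838.45.
True-score variance = 385.423 + 232.2 = 617.623, so reliability = 0.7366.
Error variance = 838.45 − 617.623 = 220.827; SEM = √220.827 = 14.860.

14.860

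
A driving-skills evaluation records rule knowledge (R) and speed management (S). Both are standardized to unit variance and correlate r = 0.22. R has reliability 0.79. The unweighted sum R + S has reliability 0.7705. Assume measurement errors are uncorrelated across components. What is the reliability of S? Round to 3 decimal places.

0.650

Var(R+S) = 2 + 2·0.22 = 2.440.
True-score variance = ρ_R + ρ_S + 2·0.22, so 0.7705 = (0.79 + ρ_S + 0.44) / 2.440.
ρ_S = 0.7705·2.440 − 0.79 − 0.44 = 0.650.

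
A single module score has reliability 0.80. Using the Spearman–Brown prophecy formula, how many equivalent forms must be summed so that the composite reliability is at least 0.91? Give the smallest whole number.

k ≥ ρ*(1−ρ₁)/(ρ₁(1−ρ*)) = 0.91·0.20 / (0.80·0.09) = 2.528.
Smallest integer k = 3.

3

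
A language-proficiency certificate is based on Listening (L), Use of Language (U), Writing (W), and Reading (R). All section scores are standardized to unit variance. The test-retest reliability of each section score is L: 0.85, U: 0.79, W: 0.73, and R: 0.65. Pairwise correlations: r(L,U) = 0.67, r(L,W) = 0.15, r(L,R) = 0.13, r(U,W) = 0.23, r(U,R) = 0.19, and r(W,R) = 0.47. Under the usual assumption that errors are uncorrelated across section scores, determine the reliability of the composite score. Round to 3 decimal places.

Var(L+U+W+R) = 4 + 2·[0.67 + 0.15 + 0.13 + 0.23 + 0.19 + 0.47] = 4 + 3.68 = 7.68.
Under uncorrelated errors the observed covariances equal the true-score covariances, so only the own-variance terms attenuate.
True-score variance = [0.85 + 0.79 + 0.73 + 0.65] + 3.68 = 3.02 + 3.68 = 6.7.
Reliability = 6.7 / 7.68 = 0.872.

0.872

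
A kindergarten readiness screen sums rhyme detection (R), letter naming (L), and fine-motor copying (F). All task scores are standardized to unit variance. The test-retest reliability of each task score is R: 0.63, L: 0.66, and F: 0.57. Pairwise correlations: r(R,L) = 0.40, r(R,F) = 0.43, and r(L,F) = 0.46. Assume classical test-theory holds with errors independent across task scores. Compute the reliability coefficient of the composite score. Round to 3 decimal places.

Var(R+L+F) = 3 + 2·[0.40 + 0.43 + 0.46] = 3 + 2.58 = 5.58.
With uncorrelated errors the cross-covariances are all true-score covariance, so they carry over unchanged; only the diagonal terms shrink to ρᵢσᵢ².
True-score variance = [0.63 + 0.66 + 0.57] + 2.58 = 1.86 + 2.58 = 4.44.
Reliability = 4.44 / 5.58 = 0.796.

0.796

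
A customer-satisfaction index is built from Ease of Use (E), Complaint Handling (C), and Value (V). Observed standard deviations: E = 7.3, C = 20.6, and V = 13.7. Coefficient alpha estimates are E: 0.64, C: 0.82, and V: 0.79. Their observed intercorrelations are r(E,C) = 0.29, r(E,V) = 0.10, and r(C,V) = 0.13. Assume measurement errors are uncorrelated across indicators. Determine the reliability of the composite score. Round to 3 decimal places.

0.840

Var(E+C+V) = 7.3² + 20.6² + 13.7² + 2·[7.3·20.6·0.29 + 7.3·13.7·0.10 + 20.6·13.7·0.13] = 665.34 + 180.6 = 845.94.
Because errors are independent across components, Cov(Tᵢ,Tⱼ) = Cov(Xᵢ,Xⱼ); the off-diagonal part of the true-score variance is the same as above.
True-score variance = [7.3²·0.64 + 20.6²·0.82 + 13.7²·0.79] + 180.6 = 530.356 + 180.6 = 710.956.
Reliability = 710.956 / 845.94 = 0.840.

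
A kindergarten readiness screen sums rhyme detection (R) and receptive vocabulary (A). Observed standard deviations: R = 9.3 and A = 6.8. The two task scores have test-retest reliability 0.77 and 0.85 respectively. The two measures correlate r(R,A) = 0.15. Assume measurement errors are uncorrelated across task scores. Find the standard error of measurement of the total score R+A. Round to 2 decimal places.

5.18

Var(total) = 132.73 + 18.972 = 151.702.
True-score variance = 105.901 + 18.972 = 124.873, so reliability = 0.8231.
Error variance = 151.702 − 124.873 = 26.8287; SEM = √26.8287 = 5.18.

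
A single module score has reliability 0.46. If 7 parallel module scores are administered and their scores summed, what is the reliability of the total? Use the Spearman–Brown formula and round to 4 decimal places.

0.8564

ρ_k = kρ / (1 + (k−1)ρ) = 7·0.46 / (1 + 6·0.46) = 3.220 / 3.760 = 0.8564.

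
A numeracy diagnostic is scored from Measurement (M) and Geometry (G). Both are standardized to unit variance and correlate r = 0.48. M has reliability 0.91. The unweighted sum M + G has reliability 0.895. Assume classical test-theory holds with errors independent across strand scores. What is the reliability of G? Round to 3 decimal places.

Var(M+G) = 2 + 2·0.48 = 2.960.
True-score variance = ρ_M + ρ_G + 2·0.48, so 0.895 = (0.91 + ρ_G + 0.96) / 2.960.
ρ_G = 0.895·2.960 − 0.91 − 0.96 = 0.779.

0.779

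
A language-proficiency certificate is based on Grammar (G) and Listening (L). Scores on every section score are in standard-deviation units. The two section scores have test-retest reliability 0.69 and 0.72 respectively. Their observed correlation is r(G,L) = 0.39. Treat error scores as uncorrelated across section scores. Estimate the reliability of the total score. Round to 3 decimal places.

0.788

Var(G+L) = 2 + 2·[0.39] = 2 + 0.78 = 2.78.
Because errors are independent across components, Cov(Tᵢ,Tⱼ) = Cov(Xᵢ,Xⱼ); the off-diagonal part of the true-score variance is the same as above.
True-score variance = [0.69 + 0.72] + 0.78 = 1.41 + 0.78 = 2.19.
Reliability = 2.19 / 2.78 = 0.788.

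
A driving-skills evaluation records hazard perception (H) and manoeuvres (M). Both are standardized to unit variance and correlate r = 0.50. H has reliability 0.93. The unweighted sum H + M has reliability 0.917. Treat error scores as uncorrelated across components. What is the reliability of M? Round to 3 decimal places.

Var(H+M) = 2 + 2·0.50 = 3.000.
True-score variance = ρ_H + ρ_M + 2·0.50, so 0.917 = (0.93 + ρ_M + 1.00) / 3.000.
ρ_M = 0.917·3.000 − 0.93 − 1.00 = 0.821.

0.821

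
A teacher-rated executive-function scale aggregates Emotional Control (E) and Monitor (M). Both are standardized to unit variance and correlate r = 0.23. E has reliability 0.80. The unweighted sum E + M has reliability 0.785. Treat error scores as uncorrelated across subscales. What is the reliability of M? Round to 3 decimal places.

0.671

Var(E+M) = 2 + 2·0.23 = 2.460.
True-score variance = ρ_E + ρ_M + 2·0.23, so 0.785 = (0.80 + ρ_M + 0.46) / 2.460.
ρ_M = 0.785·2.460 − 0.80 − 0.46 = 0.671.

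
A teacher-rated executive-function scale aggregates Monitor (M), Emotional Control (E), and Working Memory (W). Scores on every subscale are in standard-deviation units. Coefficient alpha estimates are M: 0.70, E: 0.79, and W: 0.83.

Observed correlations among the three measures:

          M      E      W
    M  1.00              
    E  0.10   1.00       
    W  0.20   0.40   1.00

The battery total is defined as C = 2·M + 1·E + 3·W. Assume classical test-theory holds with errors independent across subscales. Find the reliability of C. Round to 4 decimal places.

0.8469

Var(C) = 2² + 1 + 3² + 2·[2·0.10 + 6·0.20 + 3·0.40] = 14 + 5.2 = 19.2.
Because errors are independent across components, Cov(Tᵢ,Tⱼ) = Cov(Xᵢ,Xⱼ); the off-diagonal part of the true-score variance is the same as above.
True-score variance = [2²·0.70 + 0.79 + 3²·0.83] + 5.2 = 11.06 + 5.2 = 16.26.
Reliability = 16.26 / 19.2 = 0.8469.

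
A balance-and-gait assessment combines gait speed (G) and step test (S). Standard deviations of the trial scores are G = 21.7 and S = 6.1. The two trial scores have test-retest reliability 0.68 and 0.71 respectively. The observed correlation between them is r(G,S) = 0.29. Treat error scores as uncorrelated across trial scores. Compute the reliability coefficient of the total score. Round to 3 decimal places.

0.724

Var(G+S) = 21.7² + 6.1² + 2·[21.7·6.1·0.29] = 508.1 + 76.7746 = 584.875.
With uncorrelated errors the cross-covariances are all true-score covariance, so they carry over unchanged; only the diagonal terms shrink to ρᵢσᵢ².
True-score variance = [21.7²·0.68 + 6.1²·0.71] + 76.7746 = 346.624 + 76.7746 = 423.399.
Reliability = 423.399 / 584.875 = 0.724.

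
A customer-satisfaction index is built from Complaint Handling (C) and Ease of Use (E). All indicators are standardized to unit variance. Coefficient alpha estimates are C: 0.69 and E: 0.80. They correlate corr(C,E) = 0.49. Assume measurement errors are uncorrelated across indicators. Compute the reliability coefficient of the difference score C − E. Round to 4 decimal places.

Var(C−E) = 1 + 1 − 2·0.49 = 2 − 0.98 = 1.02.
Under uncorrelated errors the observed covariances equal the true-score covariances, so only the own-variance terms attenuate.
True-score variance = [0.69 + 0.80] − 0.98 = 1.49 − 0.98 = 0.51.
Reliability = 0.51 / 1.02 = 0.5000.

0.5000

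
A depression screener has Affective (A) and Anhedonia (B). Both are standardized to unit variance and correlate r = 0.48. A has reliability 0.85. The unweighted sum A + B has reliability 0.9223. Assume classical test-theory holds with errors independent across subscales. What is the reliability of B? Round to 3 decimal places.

Var(A+B) = 2 + 2·0.48 = 2.960.
True-score variance = ρ_A + ρ_B + 2·0.48, so 0.9223 = (0.85 + ρ_B + 0.96) / 2.960.
ρ_B = 0.9223·2.960 − 0.85 − 0.96 = 0.920.

0.920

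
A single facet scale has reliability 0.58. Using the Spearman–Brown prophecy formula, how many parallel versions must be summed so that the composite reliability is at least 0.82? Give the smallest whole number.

4

k ≥ ρ*(1−ρ₁)/(ρ₁(1−ρ*)) = 0.82·0.42 / (0.58·0.18) = 3.299.
Smallest integer k = 4.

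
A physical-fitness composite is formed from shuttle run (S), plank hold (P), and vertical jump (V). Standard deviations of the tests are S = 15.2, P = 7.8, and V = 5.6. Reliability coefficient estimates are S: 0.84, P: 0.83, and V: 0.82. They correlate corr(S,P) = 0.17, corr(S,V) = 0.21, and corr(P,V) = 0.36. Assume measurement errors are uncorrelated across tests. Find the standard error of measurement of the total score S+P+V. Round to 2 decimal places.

7.28

Var(total) = 323.24 + 107.51 = 430.75.
True-score variance = 270.286 + 107.51 = 377.796, so reliability = 0.8771.
Error variance = 430.75 − 377.796 = 52.954; SEM = √52.954 = 7.28.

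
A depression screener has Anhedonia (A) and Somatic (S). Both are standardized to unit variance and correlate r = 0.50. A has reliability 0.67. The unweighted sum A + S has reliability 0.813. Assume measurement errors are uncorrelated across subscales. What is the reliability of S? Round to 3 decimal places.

Var(A+S) = 2 + 2·0.50 = 3.000.
True-score variance = ρ_A + ρ_S + 2·0.50, so 0.813 = (0.67 + ρ_S + 1.00) / 3.000.
ρ_S = 0.813·3.000 − 0.67 − 1.00 = 0.769.

0.769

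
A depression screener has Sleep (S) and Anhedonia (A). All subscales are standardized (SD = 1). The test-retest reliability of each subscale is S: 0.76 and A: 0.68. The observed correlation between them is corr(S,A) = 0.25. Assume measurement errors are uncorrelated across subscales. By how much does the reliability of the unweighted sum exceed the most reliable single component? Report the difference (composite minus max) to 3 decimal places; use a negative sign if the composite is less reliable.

Var(sum) = 2 + 0.5 = 2.5; true-score variance = 1.44 + 0.5 = 1.94; composite reliability = 0.7760.
Max component reliability = 0.7600.
Difference = 0.7760 − 0.7600 = 0.016.

0.016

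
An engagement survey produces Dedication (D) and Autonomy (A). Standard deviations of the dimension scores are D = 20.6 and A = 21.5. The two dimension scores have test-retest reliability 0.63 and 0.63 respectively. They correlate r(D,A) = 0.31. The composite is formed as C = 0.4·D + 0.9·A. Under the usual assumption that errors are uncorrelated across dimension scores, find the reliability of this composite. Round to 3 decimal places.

Var(C) = 0.4²·20.6² + 0.9²·21.5² + 2·[0.36·20.6·21.5·0.31] = 442.32 + 98.8553 = 541.175.
Because errors are independent across components, Cov(Tᵢ,Tⱼ) = Cov(Xᵢ,Xⱼ); the off-diagonal part of the true-score variance is the same as above.
True-score variance = [0.4²·20.6²·0.63 + 0.9²·21.5²·0.63] + 98.8553 = 278.662 + 98.8553 = 377.517.
Reliability = 377.517 / 541.175 = 0.698.

0.698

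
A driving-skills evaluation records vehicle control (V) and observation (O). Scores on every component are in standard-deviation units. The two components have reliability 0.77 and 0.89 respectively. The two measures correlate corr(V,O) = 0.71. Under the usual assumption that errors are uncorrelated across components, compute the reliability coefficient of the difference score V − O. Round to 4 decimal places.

Var(V−O) = 1 + 1 − 2·0.71 = 2 − 1.42 = 0.58.
With uncorrelated errors the cross-covariances are all true-score covariance, so they carry over unchanged; only the diagonal terms shrink to ρᵢσᵢ².
True-score variance = [0.77 + 0.89] − 1.42 = 1.66 − 1.42 = 0.24.
Reliability = 0.24 / 0.58 = 0.4138.

0.4138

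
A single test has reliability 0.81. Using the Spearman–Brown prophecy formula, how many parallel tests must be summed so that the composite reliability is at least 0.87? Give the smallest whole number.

2

k ≥ ρ*(1−ρ₁)/(ρ₁(1−ρ*)) = 0.87·0.19 / (0.81·0.13) = 1.570.
Smallest integer k = 2.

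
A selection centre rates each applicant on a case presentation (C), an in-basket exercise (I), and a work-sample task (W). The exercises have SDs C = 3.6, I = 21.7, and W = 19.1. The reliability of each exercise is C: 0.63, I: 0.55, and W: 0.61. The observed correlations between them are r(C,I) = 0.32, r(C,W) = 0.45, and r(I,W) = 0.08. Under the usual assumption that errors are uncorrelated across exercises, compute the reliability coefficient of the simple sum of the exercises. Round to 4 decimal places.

0.6504

Var(C+I+W) = 3.6² + 21.7² + 19.1² + 2·[3.6·21.7·0.32 + 3.6·19.1·0.45 + 21.7·19.1·0.08] = 848.66 + 178.196 = 1026.86.
With uncorrelated errors the cross-covariances are all true-score covariance, so they carry over unchanged; only the diagonal terms shrink to ρᵢσᵢ².
True-score variance = [3.6²·0.63 + 21.7²·0.55 + 19.1²·0.61] + 178.196 = 489.688 + 178.196 = 667.884.
Reliability = 667.884 / 1026.86 = 0.6504.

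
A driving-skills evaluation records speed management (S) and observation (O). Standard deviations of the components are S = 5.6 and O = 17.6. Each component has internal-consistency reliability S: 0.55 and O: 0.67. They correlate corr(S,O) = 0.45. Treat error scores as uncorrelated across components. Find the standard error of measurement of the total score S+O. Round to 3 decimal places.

10.786

Var(total) = 341.12 + 88.704 = 429.824.
True-score variance = 224.787 + 88.704 = 313.491, so reliability = 0.7293.
Error variance = 429.824 − 313.491 = 116.333; SEM = √116.333 = 10.786.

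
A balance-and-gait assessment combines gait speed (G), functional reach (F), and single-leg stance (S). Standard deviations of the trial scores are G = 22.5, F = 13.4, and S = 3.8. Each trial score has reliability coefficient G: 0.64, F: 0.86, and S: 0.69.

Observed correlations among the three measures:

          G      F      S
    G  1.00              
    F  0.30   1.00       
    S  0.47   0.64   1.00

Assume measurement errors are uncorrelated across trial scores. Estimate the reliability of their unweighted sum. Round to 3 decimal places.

Var(G+F+S) = 22.5² + 13.4² + 3.8² + 2·[22.5·13.4·0.30 + 22.5·3.8·0.47 + 13.4·3.8·0.64] = 700.25 + 326.448 = 1026.7.
Under uncorrelated errors the observed covariances equal the true-score covariances, so only the own-variance terms attenuate.
True-score variance = [22.5²·0.64 + 13.4²·0.86 + 3.8²·0.69] + 326.448 = 488.385 + 326.448 = 814.833.
Reliability = 814.833 / 1026.7 = 0.794.

0.794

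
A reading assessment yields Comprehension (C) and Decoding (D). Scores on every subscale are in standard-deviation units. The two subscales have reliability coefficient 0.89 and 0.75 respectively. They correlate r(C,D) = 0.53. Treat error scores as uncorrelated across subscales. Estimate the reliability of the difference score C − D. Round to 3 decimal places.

Var(C−D) = 1 + 1 − 2·0.53 = 2 − 1.06 = 0.94.
Under uncorrelated errors the observed covariances equal the true-score covariances, so only the own-variance terms attenuate.
True-score variance = [0.89 + 0.75] − 1.06 = 1.64 − 1.06 = 0.58.
Reliability = 0.58 / 0.94 = 0.617.

0.617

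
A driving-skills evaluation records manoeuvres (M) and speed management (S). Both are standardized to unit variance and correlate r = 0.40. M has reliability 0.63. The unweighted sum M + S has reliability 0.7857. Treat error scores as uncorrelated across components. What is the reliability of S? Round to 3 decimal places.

Var(M+S) = 2 + 2·0.40 = 2.800.
True-score variance = ρ_M + ρ_S + 2·0.40, so 0.7857 = (0.63 + ρ_S + 0.80) / 2.800.
ρ_S = 0.7857·2.800 − 0.63 − 0.80 = 0.770.

0.770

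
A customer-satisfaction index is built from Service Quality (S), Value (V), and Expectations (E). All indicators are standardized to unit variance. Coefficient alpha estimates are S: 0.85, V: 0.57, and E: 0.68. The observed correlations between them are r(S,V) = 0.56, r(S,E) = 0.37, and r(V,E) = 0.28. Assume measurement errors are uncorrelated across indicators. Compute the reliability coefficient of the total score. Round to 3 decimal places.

0.834

Var(S+V+E) = 3 + 2·[0.56 + 0.37 + 0.28] = 3 + 2.42 = 5.42.
Under uncorrelated errors the observed covariances equal the true-score covariances, so only the own-variance terms attenuate.
True-score variance = [0.85 + 0.57 + 0.68] + 2.42 = 2.1 + 2.42 = 4.52.
Reliability = 4.52 / 5.42 = 0.834.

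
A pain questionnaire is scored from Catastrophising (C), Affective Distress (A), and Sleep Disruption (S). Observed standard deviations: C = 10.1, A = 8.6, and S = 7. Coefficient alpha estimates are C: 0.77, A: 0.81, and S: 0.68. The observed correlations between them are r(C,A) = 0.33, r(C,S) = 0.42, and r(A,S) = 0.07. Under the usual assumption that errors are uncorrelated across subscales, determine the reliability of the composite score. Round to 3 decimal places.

Var(C+A+S) = 10.1² + 8.6² + 7² + 2·[10.1·8.6·0.33 + 10.1·7·0.42 + 8.6·7·0.07] = 224.97 + 125.144 = 350.114.
Because errors are independent across components, Cov(Tᵢ,Tⱼ) = Cov(Xᵢ,Xⱼ); the off-diagonal part of the true-score variance is the same as above.
True-score variance = [10.1²·0.77 + 8.6²·0.81 + 7²·0.68] + 125.144 = 171.775 + 125.144 = 296.919.
Reliability = 296.919 / 350.114 = 0.848.

0.848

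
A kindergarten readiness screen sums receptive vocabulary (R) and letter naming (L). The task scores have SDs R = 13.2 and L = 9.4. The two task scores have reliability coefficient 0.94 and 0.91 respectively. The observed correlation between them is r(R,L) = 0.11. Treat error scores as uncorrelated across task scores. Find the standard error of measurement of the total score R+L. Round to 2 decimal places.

Var(total) = 262.6 + 27.2976 = 289.898.
True-score variance = 244.193 + 27.2976 = 271.491, so reliability = 0.9365.
Error variance = 289.898 − 271.491 = 18.4068; SEM = √18.4068 = 4.29.

4.29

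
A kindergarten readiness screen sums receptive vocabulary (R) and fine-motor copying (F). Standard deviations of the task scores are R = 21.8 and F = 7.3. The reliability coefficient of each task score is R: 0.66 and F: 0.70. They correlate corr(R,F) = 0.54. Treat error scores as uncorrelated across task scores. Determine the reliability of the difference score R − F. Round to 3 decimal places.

0.502

Var(R−F) = 21.8² + 7.3² − 2·21.8·7.3·0.54 = 528.53 − 171.871 = 356.659.
Because errors are independent across components, Cov(Tᵢ,Tⱼ) = Cov(Xᵢ,Xⱼ); the off-diagonal part of the true-score variance is the same as above.
True-score variance = [21.8²·0.66 + 7.3²·0.70] − 171.871 = 350.961 − 171.871 = 179.09.
Reliability = 179.09 / 356.659 = 0.502.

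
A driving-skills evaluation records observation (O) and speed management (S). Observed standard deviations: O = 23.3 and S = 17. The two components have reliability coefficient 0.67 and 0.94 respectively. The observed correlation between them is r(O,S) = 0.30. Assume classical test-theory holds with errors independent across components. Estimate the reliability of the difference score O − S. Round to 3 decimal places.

0.669

Var(O−S) = 23.3² + 17² − 2·23.3·17·0.30 = 831.89 − 237.66 = 594.23.
With uncorrelated errors the cross-covariances are all true-score covariance, so they carry over unchanged; only the diagonal terms shrink to ρᵢσᵢ².
True-score variance = [23.3²·0.67 + 17²·0.94] − 237.66 = 635.396 − 237.66 = 397.736.
Reliability = 397.736 / 594.23 = 0.669.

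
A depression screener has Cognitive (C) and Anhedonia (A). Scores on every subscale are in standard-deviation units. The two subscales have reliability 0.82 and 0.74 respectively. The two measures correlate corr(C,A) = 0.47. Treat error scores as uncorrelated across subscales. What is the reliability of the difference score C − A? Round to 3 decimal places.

Var(C−A) = 1 + 1 − 2·0.47 = 2 − 0.94 = 1.06.
With uncorrelated errors the cross-covariances are all true-score covariance, so they carry over unchanged; only the diagonal terms shrink to ρᵢσᵢ².
True-score variance = [0.82 + 0.74] − 0.94 = 1.56 − 0.94 = 0.62.
Reliability = 0.62 / 1.06 = 0.585.

0.585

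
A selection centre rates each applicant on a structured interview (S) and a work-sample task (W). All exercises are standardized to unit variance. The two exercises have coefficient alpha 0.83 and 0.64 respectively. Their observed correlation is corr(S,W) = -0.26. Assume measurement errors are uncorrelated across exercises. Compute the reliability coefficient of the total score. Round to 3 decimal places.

Var(S+W) = 2 + 2·[(-0.26)] = 2 − 0.52 = 1.48.
Under uncorrelated errors the observed covariances equal the true-score covariances, so only the own-variance terms attenuate.
True-score variance = [0.83 + 0.64] − 0.52 = 1.47 − 0.52 = 0.95.
Reliability = 0.95 / 1.48 = 0.642.

0.642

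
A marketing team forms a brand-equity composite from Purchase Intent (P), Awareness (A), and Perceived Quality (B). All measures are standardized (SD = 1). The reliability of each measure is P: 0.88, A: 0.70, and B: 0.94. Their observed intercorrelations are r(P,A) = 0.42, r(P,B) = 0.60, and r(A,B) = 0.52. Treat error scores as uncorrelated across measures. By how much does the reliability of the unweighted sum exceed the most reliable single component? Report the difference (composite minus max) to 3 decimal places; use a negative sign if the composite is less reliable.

Var(sum) = 3 + 3.08 = 6.08; true-score variance = 2.52 + 3.08 = 5.6; composite reliability = 0.9211.
Max component reliability = 0.9400.
Difference = 0.9211 − 0.9400 = -0.019.

-0.019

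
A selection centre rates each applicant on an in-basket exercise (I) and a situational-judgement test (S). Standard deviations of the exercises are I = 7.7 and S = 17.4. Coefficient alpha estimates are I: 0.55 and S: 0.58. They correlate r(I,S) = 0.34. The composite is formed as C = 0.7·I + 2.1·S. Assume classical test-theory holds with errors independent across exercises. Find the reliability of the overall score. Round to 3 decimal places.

Var(C) = 0.7²·7.7² + 2.1²·17.4² + 2·[1.47·7.7·17.4·0.34] = 1364.22 + 133.926 = 1498.15.
Because errors are independent across components, Cov(Tᵢ,Tⱼ) = Cov(Xᵢ,Xⱼ); the off-diagonal part of the true-score variance is the same as above.
True-score variance = [0.7²·7.7²·0.55 + 2.1²·17.4²·0.58] + 133.926 = 790.378 + 133.926 = 924.305.
Reliability = 924.305 / 1498.15 = 0.617.

0.617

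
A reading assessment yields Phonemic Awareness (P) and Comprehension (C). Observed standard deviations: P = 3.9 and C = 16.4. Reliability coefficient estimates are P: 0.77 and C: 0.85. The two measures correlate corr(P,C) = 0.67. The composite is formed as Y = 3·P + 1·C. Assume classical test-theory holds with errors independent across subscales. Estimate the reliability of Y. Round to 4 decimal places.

0.8917

Var(Y) = 3²·3.9² + 16.4² + 2·[3·3.9·16.4·0.67] = 405.85 + 257.119 = 662.969.
Under uncorrelated errors the observed covariances equal the true-score covariances, so only the own-variance terms attenuate.
True-score variance = [3²·3.9²·0.77 + 16.4²·0.85] + 257.119 = 334.021 + 257.119 = 591.14.
Reliability = 591.14 / 662.969 = 0.8917.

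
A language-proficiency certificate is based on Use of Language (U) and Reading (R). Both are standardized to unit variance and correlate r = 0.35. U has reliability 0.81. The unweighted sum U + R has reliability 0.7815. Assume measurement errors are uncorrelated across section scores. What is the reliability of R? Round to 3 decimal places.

0.600

Var(U+R) = 2 + 2·0.35 = 2.700.
True-score variance = ρ_U + ρ_R + 2·0.35, so 0.7815 = (0.81 + ρ_R + 0.70) / 2.700.
ρ_R = 0.7815·2.700 − 0.81 − 0.70 = 0.600.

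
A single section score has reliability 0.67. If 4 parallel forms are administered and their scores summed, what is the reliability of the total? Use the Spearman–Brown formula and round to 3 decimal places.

0.890

ρ_k = kρ / (1 + (k−1)ρ) = 4·0.67 / (1 + 3·0.67) = 2.680 / 3.010 = 0.890.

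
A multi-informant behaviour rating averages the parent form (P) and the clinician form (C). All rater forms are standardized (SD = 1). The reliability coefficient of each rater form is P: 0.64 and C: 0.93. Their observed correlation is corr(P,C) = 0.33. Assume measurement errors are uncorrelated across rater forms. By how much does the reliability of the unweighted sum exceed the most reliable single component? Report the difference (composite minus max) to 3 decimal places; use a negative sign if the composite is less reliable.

-0.092

Var(sum) = 2 + 0.66 = 2.66; true-score variance = 1.57 + 0.66 = 2.23; composite reliability = 0.8383.
Max component reliability = 0.9300.
Difference = 0.8383 − 0.9300 = -0.092.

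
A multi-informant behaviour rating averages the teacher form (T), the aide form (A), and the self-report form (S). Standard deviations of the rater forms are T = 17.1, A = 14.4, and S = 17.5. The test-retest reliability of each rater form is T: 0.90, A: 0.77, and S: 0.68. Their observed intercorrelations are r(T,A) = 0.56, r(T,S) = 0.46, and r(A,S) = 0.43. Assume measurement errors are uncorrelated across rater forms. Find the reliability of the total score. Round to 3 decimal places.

Var(T+A+S) = 17.1² + 14.4² + 17.5² + 2·[17.1·14.4·0.56 + 17.1·17.5·0.46 + 14.4·17.5·0.43] = 806.02 + 767.819 = 1573.84.
Because errors are independent across components, Cov(Tᵢ,Tⱼ) = Cov(Xᵢ,Xⱼ); the off-diagonal part of the true-score variance is the same as above.
True-score variance = [17.1²·0.90 + 14.4²·0.77 + 17.5²·0.68] + 767.819 = 631.086 + 767.819 = 1398.91.
Reliability = 1398.91 / 1573.84 = 0.889.

0.889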